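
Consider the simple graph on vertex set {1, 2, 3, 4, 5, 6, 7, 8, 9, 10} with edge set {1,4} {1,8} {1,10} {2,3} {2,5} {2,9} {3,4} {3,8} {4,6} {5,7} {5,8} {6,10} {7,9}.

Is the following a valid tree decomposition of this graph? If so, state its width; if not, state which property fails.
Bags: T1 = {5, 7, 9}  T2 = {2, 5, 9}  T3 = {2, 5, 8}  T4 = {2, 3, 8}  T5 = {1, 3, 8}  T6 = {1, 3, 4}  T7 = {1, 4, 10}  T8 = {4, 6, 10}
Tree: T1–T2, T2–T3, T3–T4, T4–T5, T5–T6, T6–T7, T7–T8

Yes; width 2.

Vertex coverage: the bags together contain {1, 2, 3, 4, 5, 6, 7, 8, 9, 10}, the full vertex set. Edge coverage: each edge of G has both endpoints in at least one bag. Running intersection: for every vertex, the bags containing it form a connected subtree. All three properties hold, so this is a valid tree decomposition of width max|bag| − 1 = 2, and hence tw(G) ≤ 2.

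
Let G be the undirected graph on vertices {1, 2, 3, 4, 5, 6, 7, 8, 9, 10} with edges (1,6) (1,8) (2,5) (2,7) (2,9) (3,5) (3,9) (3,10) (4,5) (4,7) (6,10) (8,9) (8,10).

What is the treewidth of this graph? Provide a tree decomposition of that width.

Treewidth 2.
One optimal decomposition is:
Bags: B1 = {4, 5, 7}  B2 = {2, 5, 7}  B3 = {2, 3, 5}  B4 = {2, 3, 9}  B5 = {3, 9, 10}  B6 = {8, 9, 10}  B7 = {6, 8, 10}  B8 = {1, 6, 8}
Tree: B1–B2, B2–B3, B3–B4, B4–B5, B5–B6, B6–B7, B7–B8

Every bag has size at most 3, so the width is 3 − 1 = 2 and tw(G) ≤ 2. Since 4–7–2–5–4 is a cycle in G, G is not acyclic. Forests are exactly the graphs of treewidth ≤ 1, so tw(G) ≥ 2. Hence tw(G) = 2 exactly.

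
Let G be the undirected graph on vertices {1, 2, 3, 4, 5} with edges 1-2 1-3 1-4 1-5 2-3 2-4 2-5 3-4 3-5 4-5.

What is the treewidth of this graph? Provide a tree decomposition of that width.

A single bag containing all 5 vertices is trivially a valid decomposition of width 4. On the other hand G contains the 5-clique {1, 2, 3, 4, 5}. A clique must lie in a single bag of any decomposition, so no decomposition can have width below 4. Combining the bounds, tw(G) = 4.

Treewidth 4.
One optimal decomposition is:
Bags: B1 = {1, 2, 3, 4, 5}
Tree: (single bag)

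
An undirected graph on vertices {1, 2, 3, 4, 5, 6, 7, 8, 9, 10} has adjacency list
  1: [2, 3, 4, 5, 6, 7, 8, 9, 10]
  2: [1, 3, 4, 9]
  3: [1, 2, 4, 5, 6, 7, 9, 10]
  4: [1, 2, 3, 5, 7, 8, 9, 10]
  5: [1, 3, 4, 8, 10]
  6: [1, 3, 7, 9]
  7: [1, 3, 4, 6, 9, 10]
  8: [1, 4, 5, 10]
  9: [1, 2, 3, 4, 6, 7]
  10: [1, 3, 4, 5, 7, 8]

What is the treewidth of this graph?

A width-4 tree decomposition is:
Bags: B1 = {1, 3, 4, 5, 10}  B2 = {1, 3, 4, 7, 10}  B3 = {1, 3, 4, 7, 9}  B4 = {1, 2, 3, 4, 9}  B5 = {1, 3, 6, 7, 9}  B6 = {1, 4, 5, 8, 10}
Tree: B1–B2, B2–B3, B3–B4, B3–B5, B1–B6
Each bag holds 5 vertices, so the decomposition has width 4, which upper-bounds the treewidth. For the lower bound, the 5 vertices {1, 4, 5, 8, 10} are pairwise adjacent, and any tree decomposition puts a clique entirely inside one bag — forcing width ≥ 4. The upper and lower bounds meet at 4, so that is the treewidth.

4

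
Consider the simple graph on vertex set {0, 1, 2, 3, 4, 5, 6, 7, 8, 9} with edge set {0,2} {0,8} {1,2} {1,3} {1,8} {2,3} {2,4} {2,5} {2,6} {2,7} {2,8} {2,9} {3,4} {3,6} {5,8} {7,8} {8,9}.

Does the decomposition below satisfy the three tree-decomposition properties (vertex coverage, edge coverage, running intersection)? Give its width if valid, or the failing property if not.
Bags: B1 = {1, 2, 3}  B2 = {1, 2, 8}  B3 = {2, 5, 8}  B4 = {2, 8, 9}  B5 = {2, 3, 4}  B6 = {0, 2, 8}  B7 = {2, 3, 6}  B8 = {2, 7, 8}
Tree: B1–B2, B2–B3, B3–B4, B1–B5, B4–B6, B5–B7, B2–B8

Every vertex of G appears in some bag (union = {0, 1, 2, 3, 4, 5, 6, 7, 8, 9}); every edge is covered by a bag; and for each vertex v the set of bags containing v is connected in the bag tree. The decomposition is therefore valid. The largest bag has 3 vertices, so the width is 2.

Yes; width 2.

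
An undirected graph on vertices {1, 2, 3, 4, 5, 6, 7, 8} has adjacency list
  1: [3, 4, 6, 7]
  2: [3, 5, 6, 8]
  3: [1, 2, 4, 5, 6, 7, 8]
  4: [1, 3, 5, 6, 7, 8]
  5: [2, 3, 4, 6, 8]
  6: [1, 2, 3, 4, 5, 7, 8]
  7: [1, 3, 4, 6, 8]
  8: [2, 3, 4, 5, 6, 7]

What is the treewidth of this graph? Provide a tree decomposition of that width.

Treewidth 4.
One optimal decomposition is:
Bags: B1 = {3, 4, 5, 6, 8}  B2 = {3, 4, 6, 7, 8}  B3 = {1, 3, 4, 6, 7}  B4 = {2, 3, 5, 6, 8}
Tree: B1–B2, B2–B3, B1–B4

Each bag holds 5 vertices, so the decomposition has width 4, which upper-bounds the treewidth. Conversely, {2, 3, 5, 6, 8} is a clique of size 5, and the vertices of any clique must share a bag in every tree decomposition; so some bag has ≥ 5 vertices and tw(G) ≥ 4. The upper and lower bounds meet at 4, so that is the treewidth.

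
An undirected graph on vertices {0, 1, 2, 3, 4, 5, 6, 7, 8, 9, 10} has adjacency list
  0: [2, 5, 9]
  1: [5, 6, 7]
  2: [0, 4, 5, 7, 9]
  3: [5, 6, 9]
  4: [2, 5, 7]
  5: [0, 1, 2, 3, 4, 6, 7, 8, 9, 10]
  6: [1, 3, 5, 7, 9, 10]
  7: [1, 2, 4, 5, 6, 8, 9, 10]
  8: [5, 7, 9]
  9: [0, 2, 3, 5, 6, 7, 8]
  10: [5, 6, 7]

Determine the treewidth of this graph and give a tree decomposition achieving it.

The largest bag has 4 vertices, giving width 3; this decomposition certifies tw(G) ≤ 3. For the lower bound, the 4 vertices {0, 2, 5, 9} are pairwise adjacent, and any tree decomposition puts a clique entirely inside one bag — forcing width ≥ 3. Hence tw(G) = 3 exactly.

Treewidth 3.
One optimal decomposition is:
Bags: B1 = {5, 6, 7, 10}  B2 = {5, 6, 7, 9}  B3 = {1, 5, 6, 7}  B4 = {2, 5, 7, 9}  B5 = {0, 2, 5, 9}  B6 = {5, 7, 8, 9}  B7 = {3, 5, 6, 9}  B8 = {2, 4, 5, 7}
Tree: B1–B2, B1–B3, B2–B4, B4–B5, B2–B6, B2–B7, B4–B8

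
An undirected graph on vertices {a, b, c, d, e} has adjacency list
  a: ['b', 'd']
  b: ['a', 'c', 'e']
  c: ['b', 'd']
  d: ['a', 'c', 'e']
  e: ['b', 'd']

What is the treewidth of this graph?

2

A width-2 tree decomposition is:
Bags: B1 = {a, b, d}  B2 = {b, d, e}  B3 = {b, c, d}
Tree: B1–B2, B2–B3
The largest bag has 3 vertices, giving width 2; this decomposition certifies tw(G) ≤ 2. The edges a–d–e–b–a form a cycle, so G is not a tree and its treewidth is at least 2. Combining the bounds, tw(G) = 2.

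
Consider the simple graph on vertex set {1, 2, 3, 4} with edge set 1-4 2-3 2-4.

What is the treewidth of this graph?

A width-1 tree decomposition is:
Bags: B1 = {2, 3}  B2 = {2, 4}  B3 = {1, 4}
Tree: B1–B2, B2–B3
Every bag has size at most 2, so the width is 2 − 1 = 1 and tw(G) ≤ 1. Any graph with an edge has treewidth ≥ 1, and G has the edge 2–3. Therefore the treewidth is 1.

1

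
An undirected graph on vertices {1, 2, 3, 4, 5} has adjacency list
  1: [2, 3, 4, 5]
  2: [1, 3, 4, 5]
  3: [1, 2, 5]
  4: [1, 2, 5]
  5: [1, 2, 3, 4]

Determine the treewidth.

3

A width-3 tree decomposition is:
Bags: B1 = {1, 2, 3, 5}  B2 = {1, 2, 4, 5}
Tree: B1–B2
Each bag holds 4 vertices, so the decomposition has width 3, which upper-bounds the treewidth. For the lower bound, the 4 vertices {1, 2, 3, 5} are pairwise adjacent, and any tree decomposition puts a clique entirely inside one bag — forcing width ≥ 3. The upper and lower bounds meet at 3, so that is the treewidth.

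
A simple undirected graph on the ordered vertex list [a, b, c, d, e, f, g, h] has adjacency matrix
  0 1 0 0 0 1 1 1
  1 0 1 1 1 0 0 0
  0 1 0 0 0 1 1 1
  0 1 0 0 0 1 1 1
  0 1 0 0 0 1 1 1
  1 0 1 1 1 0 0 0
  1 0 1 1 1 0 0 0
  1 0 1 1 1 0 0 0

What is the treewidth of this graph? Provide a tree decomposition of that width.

Treewidth 4.
One optimal decomposition is:
Bags: B1 = {b, c, f, g, h}  B2 = {b, d, f, g, h}  B3 = {b, e, f, g, h}  B4 = {a, b, f, g, h}
Tree: B1–B2, B2–B3, B3–B4

Each bag holds 5 vertices, so the decomposition has width 4, which upper-bounds the treewidth. For the lower bound: the 5 vertex sets {b,c}, {d,h}, {e,g}, {f}, {a} are disjoint, each induces a connected subgraph, and every pair is joined by at least one edge of G. Contracting each set to a single vertex therefore yields K_{5} as a minor, and since treewidth is minor-monotone, tw(G) ≥ tw(K_{5}) = 4. Therefore the treewidth is 4.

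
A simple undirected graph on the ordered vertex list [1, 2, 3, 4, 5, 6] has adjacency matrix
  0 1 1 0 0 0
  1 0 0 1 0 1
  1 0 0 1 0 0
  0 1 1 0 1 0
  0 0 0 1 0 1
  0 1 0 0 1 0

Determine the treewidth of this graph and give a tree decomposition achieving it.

Treewidth 2.
One such decomposition:
Bags: B1 = {1, 3, 4}  B2 = {1, 2, 4}  B3 = {2, 4, 5}  B4 = {2, 5, 6}
Tree: B1–B2, B2–B3, B3–B4

Each bag holds 3 vertices, so the decomposition has width 2, which upper-bounds the treewidth. Since 3–1–2–4–3 is a cycle in G, G is not acyclic. Forests are exactly the graphs of treewidth ≤ 1, so tw(G) ≥ 2. Hence tw(G) = 2 exactly.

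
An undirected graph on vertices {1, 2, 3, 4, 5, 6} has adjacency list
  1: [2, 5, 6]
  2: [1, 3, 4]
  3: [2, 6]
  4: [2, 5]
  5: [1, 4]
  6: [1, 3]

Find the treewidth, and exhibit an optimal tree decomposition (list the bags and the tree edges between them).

Every bag has size at most 3, so the width is 3 − 1 = 2 and tw(G) ≤ 2. Since 5–4–2–1–5 is a cycle in G, G is not acyclic. Forests are exactly the graphs of treewidth ≤ 1, so tw(G) ≥ 2. Hence tw(G) = 2 exactly.

Treewidth 2.
One optimal decomposition is:
Bags: B1 = {1, 4, 5}  B2 = {1, 2, 4}  B3 = {1, 2, 6}  B4 = {2, 3, 6}
Tree: B1–B2, B2–B3, B3–B4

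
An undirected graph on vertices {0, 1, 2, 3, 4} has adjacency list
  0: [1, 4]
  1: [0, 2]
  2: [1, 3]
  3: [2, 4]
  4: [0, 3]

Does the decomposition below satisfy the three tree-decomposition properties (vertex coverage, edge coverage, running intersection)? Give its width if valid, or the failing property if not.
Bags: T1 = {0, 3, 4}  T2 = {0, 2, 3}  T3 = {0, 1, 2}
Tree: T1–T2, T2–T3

Yes; width 2.

Every vertex of G appears in some bag (union = {0, 1, 2, 3, 4}); every edge is covered by a bag; and for each vertex v the set of bags containing v is connected in the bag tree. The decomposition is therefore valid. The largest bag has 3 vertices, so the width is 2.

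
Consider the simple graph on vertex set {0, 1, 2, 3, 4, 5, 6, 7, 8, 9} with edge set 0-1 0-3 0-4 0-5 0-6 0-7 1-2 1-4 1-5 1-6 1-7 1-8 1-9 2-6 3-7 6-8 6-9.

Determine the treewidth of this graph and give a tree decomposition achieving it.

Each bag holds 3 vertices, so the decomposition has width 2, which upper-bounds the treewidth. On the other hand G contains the 3-clique {0, 1, 4}. A clique must lie in a single bag of any decomposition, so no decomposition can have width below 2. The upper and lower bounds meet at 2, so that is the treewidth.

Treewidth 2.
Bags: B1 = {0, 1, 6}  B2 = {1, 2, 6}  B3 = {0, 1, 5}  B4 = {1, 6, 9}  B5 = {0, 1, 7}  B6 = {0, 3, 7}  B7 = {1, 6, 8}  B8 = {0, 1, 4}
Tree: B1–B2, B1–B3, B2–B4, B1–B5, B5–B6, B4–B7, B3–B8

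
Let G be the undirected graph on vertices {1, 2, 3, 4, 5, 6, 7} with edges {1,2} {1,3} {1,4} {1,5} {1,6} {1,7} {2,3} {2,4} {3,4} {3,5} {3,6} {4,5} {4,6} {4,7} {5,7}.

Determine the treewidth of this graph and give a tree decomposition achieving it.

Treewidth 3.
One optimal decomposition is:
Bags: B1 = {1, 3, 4, 5}  B2 = {1, 3, 4, 6}  B3 = {1, 4, 5, 7}  B4 = {1, 2, 3, 4}
Tree: B1–B2, B1–B3, B2–B4

Every bag has size at most 4, so the width is 4 − 1 = 3 and tw(G) ≤ 3. For the lower bound, the 4 vertices {1, 2, 3, 4} are pairwise adjacent, and any tree decomposition puts a clique entirely inside one bag — forcing width ≥ 3. Combining the bounds, tw(G) = 3.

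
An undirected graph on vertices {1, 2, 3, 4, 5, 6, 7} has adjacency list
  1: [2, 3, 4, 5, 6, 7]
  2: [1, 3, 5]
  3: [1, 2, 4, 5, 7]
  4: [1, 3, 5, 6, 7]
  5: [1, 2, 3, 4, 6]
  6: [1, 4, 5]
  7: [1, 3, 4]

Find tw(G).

A width-3 tree decomposition is:
Bags: B1 = {1, 2, 3, 5}  B2 = {1, 3, 4, 5}  B3 = {1, 3, 4, 7}  B4 = {1, 4, 5, 6}
Tree: B1–B2, B2–B3, B2–B4
The largest bag has 4 vertices, giving width 3; this decomposition certifies tw(G) ≤ 3. For the lower bound, the 4 vertices {1, 2, 3, 5} are pairwise adjacent, and any tree decomposition puts a clique entirely inside one bag — forcing width ≥ 3. Hence tw(G) = 3 exactly.

3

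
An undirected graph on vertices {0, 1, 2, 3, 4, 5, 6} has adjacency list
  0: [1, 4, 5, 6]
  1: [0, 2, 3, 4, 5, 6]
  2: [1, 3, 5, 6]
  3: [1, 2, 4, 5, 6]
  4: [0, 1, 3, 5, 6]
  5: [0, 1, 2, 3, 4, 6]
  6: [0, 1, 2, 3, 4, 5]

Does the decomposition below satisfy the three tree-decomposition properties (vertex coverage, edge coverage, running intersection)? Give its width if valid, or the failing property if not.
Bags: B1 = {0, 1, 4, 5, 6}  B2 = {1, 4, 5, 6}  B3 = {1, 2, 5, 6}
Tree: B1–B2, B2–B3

No — vertex 3 appears in no bag.

A tree decomposition must satisfy three properties: every vertex lies in some bag; for every edge, both endpoints lie together in some bag; and for every vertex, the bags containing it form a connected subtree. Here vertex 3 appears in no bag, so the decomposition is invalid.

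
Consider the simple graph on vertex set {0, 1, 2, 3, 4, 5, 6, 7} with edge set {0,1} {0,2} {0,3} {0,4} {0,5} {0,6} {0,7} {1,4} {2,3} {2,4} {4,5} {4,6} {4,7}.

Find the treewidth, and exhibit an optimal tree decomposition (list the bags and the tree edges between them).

Every bag has size at most 3, so the width is 3 − 1 = 2 and tw(G) ≤ 2. On the other hand G contains the 3-clique {0, 2, 3}. A clique must lie in a single bag of any decomposition, so no decomposition can have width below 2. Therefore the treewidth is 2.

Treewidth 2.
One such decomposition:
Bags: B1 = {0, 4, 5}  B2 = {0, 1, 4}  B3 = {0, 2, 4}  B4 = {0, 4, 6}  B5 = {0, 2, 3}  B6 = {0, 4, 7}
Tree: B1–B2, B2–B3, B2–B4, B3–B5, B4–B6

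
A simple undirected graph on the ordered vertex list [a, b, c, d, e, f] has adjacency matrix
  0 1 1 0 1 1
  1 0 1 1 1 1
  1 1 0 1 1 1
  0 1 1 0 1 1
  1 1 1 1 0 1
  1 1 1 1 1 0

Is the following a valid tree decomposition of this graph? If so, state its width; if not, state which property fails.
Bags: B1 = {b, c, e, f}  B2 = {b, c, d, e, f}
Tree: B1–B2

No — vertex a appears in no bag.

A tree decomposition must satisfy three properties: every vertex lies in some bag; for every edge, both endpoints lie together in some bag; and for every vertex, the bags containing it form a connected subtree. Here vertex a appears in no bag, so the decomposition is invalid.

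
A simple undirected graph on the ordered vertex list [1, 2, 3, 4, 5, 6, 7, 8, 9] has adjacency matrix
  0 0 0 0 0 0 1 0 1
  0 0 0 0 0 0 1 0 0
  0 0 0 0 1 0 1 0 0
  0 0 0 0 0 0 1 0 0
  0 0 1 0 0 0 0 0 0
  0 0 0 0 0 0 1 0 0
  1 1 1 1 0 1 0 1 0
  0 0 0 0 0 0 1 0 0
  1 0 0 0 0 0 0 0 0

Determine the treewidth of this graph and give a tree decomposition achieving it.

The largest bag has 2 vertices, giving width 1; this decomposition certifies tw(G) ≤ 1. Any graph with an edge has treewidth ≥ 1, and G has the edge 7–8. Therefore the treewidth is 1.

Treewidth 1.
One such decomposition:
Bags: B1 = {7, 8}  B2 = {3, 7}  B3 = {2, 7}  B4 = {3, 5}  B5 = {1, 7}  B6 = {6, 7}  B7 = {1, 9}  B8 = {4, 7}
Tree: B1–B2, B2–B3, B2–B4, B3–B5, B5–B6, B5–B7, B3–B8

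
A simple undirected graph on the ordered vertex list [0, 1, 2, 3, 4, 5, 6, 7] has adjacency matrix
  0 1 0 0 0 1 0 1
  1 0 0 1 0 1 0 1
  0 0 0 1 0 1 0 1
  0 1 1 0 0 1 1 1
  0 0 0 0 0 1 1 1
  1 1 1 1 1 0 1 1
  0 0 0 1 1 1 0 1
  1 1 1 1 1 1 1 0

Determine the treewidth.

3

A width-3 tree decomposition is:
Bags: B1 = {3, 5, 6, 7}  B2 = {1, 3, 5, 7}  B3 = {0, 1, 5, 7}  B4 = {2, 3, 5, 7}  B5 = {4, 5, 6, 7}
Tree: B1–B2, B2–B3, B1–B4, B1–B5
Every bag has size at most 4, so the width is 4 − 1 = 3 and tw(G) ≤ 3. For the lower bound, the 4 vertices {0, 1, 5, 7} are pairwise adjacent, and any tree decomposition puts a clique entirely inside one bag — forcing width ≥ 3. The upper and lower bounds meet at 3, so that is the treewidth.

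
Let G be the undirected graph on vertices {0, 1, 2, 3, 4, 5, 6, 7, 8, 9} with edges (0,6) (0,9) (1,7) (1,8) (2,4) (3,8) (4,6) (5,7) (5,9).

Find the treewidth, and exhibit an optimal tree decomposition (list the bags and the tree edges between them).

The largest bag has 2 vertices, giving width 1; this decomposition certifies tw(G) ≤ 1. G has an edge, so its treewidth is at least 1. Hence tw(G) = 1 exactly.

Treewidth 1.
One optimal decomposition is:
Bags: B1 = {2, 4}  B2 = {4, 6}  B3 = {0, 6}  B4 = {0, 9}  B5 = {5, 9}  B6 = {5, 7}  B7 = {1, 7}  B8 = {1, 8}  B9 = {3, 8}
Tree: B1–B2, B2–B3, B3–B4, B4–B5, B5–B6, B6–B7, B7–B8, B8–B9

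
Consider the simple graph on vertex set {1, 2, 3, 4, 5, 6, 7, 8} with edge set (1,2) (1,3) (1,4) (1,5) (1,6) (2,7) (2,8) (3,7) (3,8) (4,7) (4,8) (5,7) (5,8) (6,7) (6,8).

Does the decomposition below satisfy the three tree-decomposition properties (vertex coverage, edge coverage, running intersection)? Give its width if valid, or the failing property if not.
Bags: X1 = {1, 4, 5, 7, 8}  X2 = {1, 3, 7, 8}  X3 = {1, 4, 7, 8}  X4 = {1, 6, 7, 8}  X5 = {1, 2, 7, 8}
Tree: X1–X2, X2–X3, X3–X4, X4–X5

No — bags containing vertex 4 are not connected in the tree.

A tree decomposition must satisfy three properties: every vertex lies in some bag; for every edge, both endpoints lie together in some bag; and for every vertex, the bags containing it form a connected subtree. Here bags containing vertex 4 are not connected in the tree, so the decomposition is invalid.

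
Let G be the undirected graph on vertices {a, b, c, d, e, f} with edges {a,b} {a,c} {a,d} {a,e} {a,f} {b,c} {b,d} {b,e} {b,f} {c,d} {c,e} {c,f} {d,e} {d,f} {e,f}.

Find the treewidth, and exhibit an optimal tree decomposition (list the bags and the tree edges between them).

A single bag containing all 6 vertices is trivially a valid decomposition of width 5. On the other hand G contains the 6-clique {a, b, c, d, e, f}. A clique must lie in a single bag of any decomposition, so no decomposition can have width below 5. Combining the bounds, tw(G) = 5.

Treewidth 5.
One optimal decomposition is:
Bags: B1 = {a, b, c, d, e, f}
Tree: (single bag)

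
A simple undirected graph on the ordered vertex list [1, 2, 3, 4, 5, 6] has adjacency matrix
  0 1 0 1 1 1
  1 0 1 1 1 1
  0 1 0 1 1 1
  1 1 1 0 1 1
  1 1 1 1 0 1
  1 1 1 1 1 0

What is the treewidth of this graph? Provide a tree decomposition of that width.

Treewidth 4.
One optimal decomposition is:
Bags: B1 = {1, 2, 4, 5, 6}  B2 = {2, 3, 4, 5, 6}
Tree: B1–B2

The largest bag has 5 vertices, giving width 4; this decomposition certifies tw(G) ≤ 4. Conversely, {1, 2, 4, 5, 6} is a clique of size 5, and the vertices of any clique must share a bag in every tree decomposition; so some bag has ≥ 5 vertices and tw(G) ≥ 4. Hence tw(G) = 4 exactly.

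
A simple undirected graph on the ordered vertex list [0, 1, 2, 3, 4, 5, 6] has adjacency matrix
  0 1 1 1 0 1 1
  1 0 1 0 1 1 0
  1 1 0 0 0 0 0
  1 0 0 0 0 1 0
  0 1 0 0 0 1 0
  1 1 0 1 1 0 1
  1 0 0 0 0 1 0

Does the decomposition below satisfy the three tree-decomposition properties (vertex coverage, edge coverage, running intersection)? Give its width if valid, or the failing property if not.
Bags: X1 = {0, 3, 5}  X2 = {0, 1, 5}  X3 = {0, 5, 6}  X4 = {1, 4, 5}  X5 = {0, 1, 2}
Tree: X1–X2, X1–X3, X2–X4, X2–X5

Vertex coverage: the bags together contain {0, 1, 2, 3, 4, 5, 6}, the full vertex set. Edge coverage: each edge of G has both endpoints in at least one bag. Running intersection: for every vertex, the bags containing it form a connected subtree. All three properties hold, so this is a valid tree decomposition of width max|bag| − 1 = 2, and hence tw(G) ≤ 2.

Yes; width 2.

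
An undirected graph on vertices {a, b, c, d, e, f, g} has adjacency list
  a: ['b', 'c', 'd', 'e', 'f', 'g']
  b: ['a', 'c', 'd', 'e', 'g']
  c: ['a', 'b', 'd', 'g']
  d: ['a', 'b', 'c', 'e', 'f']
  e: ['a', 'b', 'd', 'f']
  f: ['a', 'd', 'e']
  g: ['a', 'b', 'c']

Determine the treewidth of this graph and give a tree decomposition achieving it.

Each bag holds 4 vertices, so the decomposition has width 3, which upper-bounds the treewidth. For the lower bound, the 4 vertices {a, d, e, f} are pairwise adjacent, and any tree decomposition puts a clique entirely inside one bag — forcing width ≥ 3. Combining the bounds, tw(G) = 3.

Treewidth 3.
Bags: B1 = {a, b, c, d}  B2 = {a, b, d, e}  B3 = {a, d, e, f}  B4 = {a, b, c, g}
Tree: B1–B2, B2–B3, B1–B4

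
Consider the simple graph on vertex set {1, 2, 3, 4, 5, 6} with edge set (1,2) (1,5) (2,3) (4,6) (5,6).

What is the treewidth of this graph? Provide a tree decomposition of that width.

Treewidth 1.
One such decomposition:
Bags: B1 = {1, 5}  B2 = {5, 6}  B3 = {1, 2}  B4 = {2, 3}  B5 = {4, 6}
Tree: B1–B2, B1–B3, B3–B4, B2–B5

Every bag has size at most 2, so the width is 2 − 1 = 1 and tw(G) ≤ 1. G has an edge, so its treewidth is at least 1. The upper and lower bounds meet at 1, so that is the treewidth.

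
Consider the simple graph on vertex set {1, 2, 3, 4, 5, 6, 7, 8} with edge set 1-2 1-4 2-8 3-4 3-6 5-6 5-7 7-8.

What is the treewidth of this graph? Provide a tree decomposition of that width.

Every bag has size at most 3, so the width is 3 − 1 = 2 and tw(G) ≤ 2. For the lower bound, G contains the cycle 6–5–7–8–2–1–4–3–6, so G is not a forest; only forests have treewidth ≤ 1, hence tw(G) ≥ 2. Hence tw(G) = 2 exactly.

Treewidth 2.
One optimal decomposition is:
Bags: B1 = {5, 6, 7}  B2 = {6, 7, 8}  B3 = {2, 6, 8}  B4 = {1, 2, 6}  B5 = {1, 4, 6}  B6 = {3, 4, 6}
Tree: B1–B2, B2–B3, B3–B4, B4–B5, B5–B6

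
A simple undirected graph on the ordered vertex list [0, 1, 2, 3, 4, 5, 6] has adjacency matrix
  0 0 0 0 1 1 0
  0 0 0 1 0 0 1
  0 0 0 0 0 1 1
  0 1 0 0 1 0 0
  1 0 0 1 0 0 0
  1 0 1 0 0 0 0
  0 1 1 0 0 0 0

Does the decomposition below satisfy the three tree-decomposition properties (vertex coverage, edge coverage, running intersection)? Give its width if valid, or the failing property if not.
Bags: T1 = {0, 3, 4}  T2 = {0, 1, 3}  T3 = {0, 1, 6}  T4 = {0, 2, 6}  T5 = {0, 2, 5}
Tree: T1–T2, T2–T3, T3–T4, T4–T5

Yes; width 2.

Checking the three conditions: (i) the bags cover all of {0, 1, 2, 3, 4, 5, 6}; (ii) for each edge, some bag contains both endpoints; (iii) the bags containing any fixed vertex form a subtree. All hold, so the decomposition is valid with width 3 − 1 = 2.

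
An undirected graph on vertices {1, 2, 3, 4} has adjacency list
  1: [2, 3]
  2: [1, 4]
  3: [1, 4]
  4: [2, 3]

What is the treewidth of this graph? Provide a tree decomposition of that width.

Each bag holds 3 vertices, so the decomposition has width 2, which upper-bounds the treewidth. The edges 4–2–1–3–4 form a cycle, so G is not a tree and its treewidth is at least 2. Combining the bounds, tw(G) = 2.

Treewidth 2.
One optimal decomposition is:
Bags: B1 = {1, 2, 4}  B2 = {1, 3, 4}
Tree: B1–B2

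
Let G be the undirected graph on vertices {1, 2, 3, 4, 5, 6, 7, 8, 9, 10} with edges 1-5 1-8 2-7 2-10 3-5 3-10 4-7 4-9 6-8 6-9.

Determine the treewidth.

2

A width-2 tree decomposition is:
Bags: B1 = {2, 4, 7}  B2 = {2, 4, 10}  B3 = {3, 4, 10}  B4 = {3, 4, 5}  B5 = {1, 4, 5}  B6 = {1, 4, 8}  B7 = {4, 6, 8}  B8 = {4, 6, 9}
Tree: B1–B2, B2–B3, B3–B4, B4–B5, B5–B6, B6–B7, B7–B8
The largest bag has 3 vertices, giving width 2; this decomposition certifies tw(G) ≤ 2. The edges 4–7–2–10–3–5–1–8–6–9–4 form a cycle, so G is not a tree and its treewidth is at least 2. The upper and lower bounds meet at 2, so that is the treewidth.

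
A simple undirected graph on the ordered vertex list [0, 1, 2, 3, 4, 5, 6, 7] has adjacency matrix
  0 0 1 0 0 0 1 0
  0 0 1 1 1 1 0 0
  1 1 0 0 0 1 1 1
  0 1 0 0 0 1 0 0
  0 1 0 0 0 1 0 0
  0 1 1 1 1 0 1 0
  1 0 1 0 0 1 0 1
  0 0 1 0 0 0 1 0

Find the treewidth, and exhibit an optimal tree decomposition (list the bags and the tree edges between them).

Treewidth 2.
One such decomposition:
Bags: B1 = {2, 6, 7}  B2 = {2, 5, 6}  B3 = {1, 2, 5}  B4 = {0, 2, 6}  B5 = {1, 4, 5}  B6 = {1, 3, 5}
Tree: B1–B2, B2–B3, B1–B4, B3–B5, B3–B6

The largest bag has 3 vertices, giving width 2; this decomposition certifies tw(G) ≤ 2. For the lower bound, the 3 vertices {1, 2, 5} are pairwise adjacent, and any tree decomposition puts a clique entirely inside one bag — forcing width ≥ 2. Therefore the treewidth is 2.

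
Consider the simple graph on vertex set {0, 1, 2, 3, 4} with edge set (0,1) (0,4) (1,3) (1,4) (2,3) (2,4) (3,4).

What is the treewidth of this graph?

A width-2 tree decomposition is:
Bags: B1 = {1, 3, 4}  B2 = {2, 3, 4}  B3 = {0, 1, 4}
Tree: B1–B2, B1–B3
Each bag holds 3 vertices, so the decomposition has width 2, which upper-bounds the treewidth. For the lower bound, the 3 vertices {0, 1, 4} are pairwise adjacent, and any tree decomposition puts a clique entirely inside one bag — forcing width ≥ 2. Therefore the treewidth is 2.

2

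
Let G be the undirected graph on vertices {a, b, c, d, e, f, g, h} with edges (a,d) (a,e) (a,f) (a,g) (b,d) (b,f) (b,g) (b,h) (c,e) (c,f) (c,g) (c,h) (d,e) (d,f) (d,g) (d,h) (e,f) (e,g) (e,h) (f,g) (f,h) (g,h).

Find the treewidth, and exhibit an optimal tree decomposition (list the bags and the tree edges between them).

Every bag has size at most 5, so the width is 5 − 1 = 4 and tw(G) ≤ 4. For the lower bound, the 5 vertices {d, e, f, g, h} are pairwise adjacent, and any tree decomposition puts a clique entirely inside one bag — forcing width ≥ 4. Combining the bounds, tw(G) = 4.

Treewidth 4.
Bags: B1 = {a, d, e, f, g}  B2 = {d, e, f, g, h}  B3 = {c, e, f, g, h}  B4 = {b, d, f, g, h}
Tree: B1–B2, B2–B3, B2–B4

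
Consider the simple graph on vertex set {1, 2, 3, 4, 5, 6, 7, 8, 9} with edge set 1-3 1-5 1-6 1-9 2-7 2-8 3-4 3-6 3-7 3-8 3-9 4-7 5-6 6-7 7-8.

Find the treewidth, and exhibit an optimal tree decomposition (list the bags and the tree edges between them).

Treewidth 2.
One optimal decomposition is:
Bags: B1 = {1, 3, 9}  B2 = {1, 3, 6}  B3 = {3, 6, 7}  B4 = {3, 7, 8}  B5 = {3, 4, 7}  B6 = {1, 5, 6}  B7 = {2, 7, 8}
Tree: B1–B2, B2–B3, B3–B4, B4–B5, B2–B6, B4–B7

Every bag has size at most 3, so the width is 3 − 1 = 2 and tw(G) ≤ 2. For the lower bound, the 3 vertices {2, 7, 8} are pairwise adjacent, and any tree decomposition puts a clique entirely inside one bag — forcing width ≥ 2. Therefore the treewidth is 2.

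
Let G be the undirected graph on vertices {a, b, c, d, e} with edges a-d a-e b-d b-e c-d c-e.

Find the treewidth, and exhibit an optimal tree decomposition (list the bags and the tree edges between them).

Treewidth 2.
Bags: B1 = {b, d, e}  B2 = {a, d, e}  B3 = {c, d, e}
Tree: B1–B2, B2–B3

The largest bag has 3 vertices, giving width 2; this decomposition certifies tw(G) ≤ 2. Since b–d–a–e–b is a cycle in G, G is not acyclic. Forests are exactly the graphs of treewidth ≤ 1, so tw(G) ≥ 2. Therefore the treewidth is 2.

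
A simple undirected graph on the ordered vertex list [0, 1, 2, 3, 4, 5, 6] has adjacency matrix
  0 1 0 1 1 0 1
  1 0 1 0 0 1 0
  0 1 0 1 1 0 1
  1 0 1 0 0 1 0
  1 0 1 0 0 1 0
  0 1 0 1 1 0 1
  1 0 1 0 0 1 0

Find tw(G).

3

A width-3 tree decomposition is:
Bags: B1 = {0, 2, 5, 6}  B2 = {0, 2, 3, 5}  B3 = {0, 1, 2, 5}  B4 = {0, 2, 4, 5}
Tree: B1–B2, B2–B3, B3–B4
Each bag holds 4 vertices, so the decomposition has width 3, which upper-bounds the treewidth. For the lower bound: the 4 vertex sets {0,6}, {3,5}, {2}, {1} are disjoint, each induces a connected subgraph, and every pair is joined by at least one edge of G. Contracting each set to a single vertex therefore yields K_{4} as a minor, and since treewidth is minor-monotone, tw(G) ≥ tw(K_{4}) = 3. Combining the bounds, tw(G) = 3.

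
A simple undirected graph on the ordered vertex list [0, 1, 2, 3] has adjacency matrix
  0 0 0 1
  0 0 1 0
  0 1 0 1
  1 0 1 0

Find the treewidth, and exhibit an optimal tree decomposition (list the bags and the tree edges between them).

The largest bag has 2 vertices, giving width 1; this decomposition certifies tw(G) ≤ 1. Since G has at least one edge (e.g. 2–3), it is not an edgeless graph, so tw(G) ≥ 1. Therefore the treewidth is 1.

Treewidth 1.
Bags: B1 = {2, 3}  B2 = {1, 2}  B3 = {0, 3}
Tree: B1–B2, B1–B3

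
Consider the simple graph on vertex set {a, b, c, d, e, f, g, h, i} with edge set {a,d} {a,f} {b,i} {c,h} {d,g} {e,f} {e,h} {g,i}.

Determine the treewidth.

1

A width-1 tree decomposition is:
Bags: B1 = {c, h}  B2 = {e, h}  B3 = {e, f}  B4 = {a, f}  B5 = {a, d}  B6 = {d, g}  B7 = {g, i}  B8 = {b, i}
Tree: B1–B2, B2–B3, B3–B4, B4–B5, B5–B6, B6–B7, B7–B8
Every bag has size at most 2, so the width is 2 − 1 = 1 and tw(G) ≤ 1. G has an edge, so its treewidth is at least 1. Therefore the treewidth is 1.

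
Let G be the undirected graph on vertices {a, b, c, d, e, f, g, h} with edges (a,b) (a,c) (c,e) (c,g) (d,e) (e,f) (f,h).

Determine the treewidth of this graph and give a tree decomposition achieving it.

Treewidth 1.
Bags: B1 = {d, e}  B2 = {c, e}  B3 = {a, c}  B4 = {a, b}  B5 = {c, g}  B6 = {e, f}  B7 = {f, h}
Tree: B1–B2, B2–B3, B3–B4, B2–B5, B1–B6, B6–B7

Each bag holds 2 vertices, so the decomposition has width 1, which upper-bounds the treewidth. Any graph with an edge has treewidth ≥ 1, and G has the edge d–e. The upper and lower bounds meet at 1, so that is the treewidth.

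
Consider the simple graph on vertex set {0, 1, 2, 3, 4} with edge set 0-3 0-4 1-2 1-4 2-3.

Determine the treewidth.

A width-2 tree decomposition is:
Bags: B1 = {0, 3, 4}  B2 = {2, 3, 4}  B3 = {1, 2, 4}
Tree: B1–B2, B2–B3
The largest bag has 3 vertices, giving width 2; this decomposition certifies tw(G) ≤ 2. The edges 4–0–3–2–1–4 form a cycle, so G is not a tree and its treewidth is at least 2. The upper and lower bounds meet at 2, so that is the treewidth.

2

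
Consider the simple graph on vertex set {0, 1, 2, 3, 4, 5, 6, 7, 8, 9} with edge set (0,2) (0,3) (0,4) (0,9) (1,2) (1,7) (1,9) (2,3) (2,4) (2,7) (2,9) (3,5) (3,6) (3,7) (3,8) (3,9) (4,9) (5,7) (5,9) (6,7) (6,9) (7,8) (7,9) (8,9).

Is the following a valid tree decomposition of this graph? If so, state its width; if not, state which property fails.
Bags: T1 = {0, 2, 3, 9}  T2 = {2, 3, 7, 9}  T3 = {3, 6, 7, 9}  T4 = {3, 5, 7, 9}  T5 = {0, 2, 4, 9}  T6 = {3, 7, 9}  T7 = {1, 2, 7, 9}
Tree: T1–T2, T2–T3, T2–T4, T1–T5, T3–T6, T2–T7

No — vertex 8 appears in no bag.

A tree decomposition must satisfy three properties: every vertex lies in some bag; for every edge, both endpoints lie together in some bag; and for every vertex, the bags containing it form a connected subtree. Here vertex 8 appears in no bag, so the decomposition is invalid.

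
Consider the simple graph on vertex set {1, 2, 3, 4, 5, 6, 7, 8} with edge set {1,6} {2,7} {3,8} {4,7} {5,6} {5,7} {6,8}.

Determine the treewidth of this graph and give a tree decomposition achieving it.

Treewidth 1.
One such decomposition:
Bags: B1 = {5, 7}  B2 = {5, 6}  B3 = {6, 8}  B4 = {4, 7}  B5 = {2, 7}  B6 = {3, 8}  B7 = {1, 6}
Tree: B1–B2, B2–B3, B1–B4, B4–B5, B3–B6, B2–B7

Each bag holds 2 vertices, so the decomposition has width 1, which upper-bounds the treewidth. Since G has at least one edge (e.g. 5–7), it is not an edgeless graph, so tw(G) ≥ 1. The upper and lower bounds meet at 1, so that is the treewidth.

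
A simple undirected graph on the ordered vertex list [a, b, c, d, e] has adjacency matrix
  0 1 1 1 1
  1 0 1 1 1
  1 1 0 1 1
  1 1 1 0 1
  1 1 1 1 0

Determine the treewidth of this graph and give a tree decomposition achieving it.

A single bag containing all 5 vertices is trivially a valid decomposition of width 4. For the lower bound, the 5 vertices {a, b, c, d, e} are pairwise adjacent, and any tree decomposition puts a clique entirely inside one bag — forcing width ≥ 4. The upper and lower bounds meet at 4, so that is the treewidth.

Treewidth 4.
Bags: B1 = {a, b, c, d, e}
Tree: (single bag)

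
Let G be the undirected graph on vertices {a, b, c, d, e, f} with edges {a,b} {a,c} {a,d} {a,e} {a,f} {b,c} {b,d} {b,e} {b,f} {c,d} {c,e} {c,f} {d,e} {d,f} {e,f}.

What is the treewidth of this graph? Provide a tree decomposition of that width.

With just one bag of size 6, the width is 6 − 1 = 5, so tw(G) ≤ 5. For the lower bound, the 6 vertices {a, b, c, d, e, f} are pairwise adjacent, and any tree decomposition puts a clique entirely inside one bag — forcing width ≥ 5. Hence tw(G) = 5 exactly.

Treewidth 5.
Bags: B1 = {a, b, c, d, e, f}
Tree: (single bag)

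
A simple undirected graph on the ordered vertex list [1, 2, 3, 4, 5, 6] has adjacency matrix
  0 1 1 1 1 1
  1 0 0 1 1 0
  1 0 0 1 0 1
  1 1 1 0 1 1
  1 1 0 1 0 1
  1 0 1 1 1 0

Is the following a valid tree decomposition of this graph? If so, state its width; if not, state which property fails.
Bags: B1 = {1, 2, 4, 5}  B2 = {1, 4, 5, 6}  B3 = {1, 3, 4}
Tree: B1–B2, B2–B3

A tree decomposition must satisfy three properties: every vertex lies in some bag; for every edge, both endpoints lie together in some bag; and for every vertex, the bags containing it form a connected subtree. Here edge (6,3) lies in no bag, so the decomposition is invalid.

No — edge (6,3) lies in no bag.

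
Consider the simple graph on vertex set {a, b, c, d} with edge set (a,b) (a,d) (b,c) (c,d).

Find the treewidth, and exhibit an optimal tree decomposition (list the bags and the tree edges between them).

Each bag holds 3 vertices, so the decomposition has width 2, which upper-bounds the treewidth. Since b–a–d–c–b is a cycle in G, G is not acyclic. Forests are exactly the graphs of treewidth ≤ 1, so tw(G) ≥ 2. Therefore the treewidth is 2.

Treewidth 2.
One optimal decomposition is:
Bags: B1 = {a, b, d}  B2 = {b, c, d}
Tree: B1–B2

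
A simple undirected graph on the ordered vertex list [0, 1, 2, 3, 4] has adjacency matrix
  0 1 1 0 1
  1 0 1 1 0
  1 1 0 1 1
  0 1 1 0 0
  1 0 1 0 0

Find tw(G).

A width-2 tree decomposition is:
Bags: B1 = {0, 1, 2}  B2 = {0, 2, 4}  B3 = {1, 2, 3}
Tree: B1–B2, B1–B3
The largest bag has 3 vertices, giving width 2; this decomposition certifies tw(G) ≤ 2. Conversely, {0, 1, 2} is a clique of size 3, and the vertices of any clique must share a bag in every tree decomposition; so some bag has ≥ 3 vertices and tw(G) ≥ 2. Hence tw(G) = 2 exactly.

2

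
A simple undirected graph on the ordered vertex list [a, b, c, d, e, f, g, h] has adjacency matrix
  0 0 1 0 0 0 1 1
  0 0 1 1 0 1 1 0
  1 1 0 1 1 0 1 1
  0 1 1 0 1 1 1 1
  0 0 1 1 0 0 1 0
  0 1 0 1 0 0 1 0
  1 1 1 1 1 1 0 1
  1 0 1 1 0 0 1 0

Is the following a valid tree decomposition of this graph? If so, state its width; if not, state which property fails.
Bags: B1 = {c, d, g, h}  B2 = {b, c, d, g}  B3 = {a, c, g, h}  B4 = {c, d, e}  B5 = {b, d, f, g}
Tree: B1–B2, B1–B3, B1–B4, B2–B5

A tree decomposition must satisfy three properties: every vertex lies in some bag; for every edge, both endpoints lie together in some bag; and for every vertex, the bags containing it form a connected subtree. Here edge (g,e) lies in no bag, so the decomposition is invalid.

No — edge (g,e) lies in no bag.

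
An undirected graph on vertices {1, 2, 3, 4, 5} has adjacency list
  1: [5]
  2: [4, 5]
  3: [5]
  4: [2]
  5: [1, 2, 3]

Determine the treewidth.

A width-1 tree decomposition is:
Bags: B1 = {2, 5}  B2 = {3, 5}  B3 = {2, 4}  B4 = {1, 5}
Tree: B1–B2, B1–B3, B2–B4
The largest bag has 2 vertices, giving width 1; this decomposition certifies tw(G) ≤ 1. Any graph with an edge has treewidth ≥ 1, and G has the edge 2–5. The upper and lower bounds meet at 1, so that is the treewidth.

1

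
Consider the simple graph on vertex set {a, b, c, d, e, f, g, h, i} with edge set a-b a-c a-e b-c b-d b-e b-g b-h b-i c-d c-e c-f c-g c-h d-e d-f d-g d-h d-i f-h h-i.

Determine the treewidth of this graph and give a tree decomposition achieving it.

Treewidth 3.
One optimal decomposition is:
Bags: B1 = {b, c, d, e}  B2 = {b, c, d, h}  B3 = {a, b, c, e}  B4 = {b, c, d, g}  B5 = {c, d, f, h}  B6 = {b, d, h, i}
Tree: B1–B2, B1–B3, B2–B4, B2–B5, B2–B6

Each bag holds 4 vertices, so the decomposition has width 3, which upper-bounds the treewidth. Conversely, {c, d, f, h} is a clique of size 4, and the vertices of any clique must share a bag in every tree decomposition; so some bag has ≥ 4 vertices and tw(G) ≥ 3. Therefore the treewidth is 3.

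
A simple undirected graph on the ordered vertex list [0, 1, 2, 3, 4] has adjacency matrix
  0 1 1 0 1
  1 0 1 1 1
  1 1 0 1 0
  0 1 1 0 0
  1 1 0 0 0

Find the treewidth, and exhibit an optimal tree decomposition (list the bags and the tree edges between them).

Each bag holds 3 vertices, so the decomposition has width 2, which upper-bounds the treewidth. For the lower bound, the 3 vertices {0, 1, 2} are pairwise adjacent, and any tree decomposition puts a clique entirely inside one bag — forcing width ≥ 2. Hence tw(G) = 2 exactly.

Treewidth 2.
One optimal decomposition is:
Bags: B1 = {0, 1, 4}  B2 = {0, 1, 2}  B3 = {1, 2, 3}
Tree: B1–B2, B2–B3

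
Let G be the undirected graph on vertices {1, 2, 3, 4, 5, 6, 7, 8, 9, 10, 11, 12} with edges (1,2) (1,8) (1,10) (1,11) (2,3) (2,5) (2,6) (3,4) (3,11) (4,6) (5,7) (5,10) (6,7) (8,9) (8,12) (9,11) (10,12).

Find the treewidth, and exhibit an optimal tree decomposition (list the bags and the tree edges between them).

Treewidth 3.
One such decomposition:
Bags: B1 = {4, 5, 6, 7}  B2 = {2, 4, 5, 6}  B3 = {2, 3, 4, 5}  B4 = {2, 3, 5, 10}  B5 = {1, 2, 3, 10}  B6 = {1, 3, 10, 11}  B7 = {1, 10, 11, 12}  B8 = {1, 8, 11, 12}  B9 = {8, 9, 11, 12}
Tree: B1–B2, B2–B3, B3–B4, B4–B5, B5–B6, B6–B7, B7–B8, B8–B9

Every bag has size at most 4, so the width is 4 − 1 = 3 and tw(G) ≤ 3. For the lower bound: the 4 vertex sets {4,6,7}, {5}, {2}, {1,3,10,11} are disjoint, each induces a connected subgraph, and every pair is joined by at least one edge of G. Contracting each set to a single vertex therefore yields K_{4} as a minor, and since treewidth is minor-monotone, tw(G) ≥ tw(K_{4}) = 3. Therefore the treewidth is 3.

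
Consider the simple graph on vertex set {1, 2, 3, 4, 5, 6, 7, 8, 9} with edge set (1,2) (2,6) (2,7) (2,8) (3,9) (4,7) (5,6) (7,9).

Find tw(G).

1

A width-1 tree decomposition is:
Bags: B1 = {2, 7}  B2 = {2, 8}  B3 = {4, 7}  B4 = {2, 6}  B5 = {1, 2}  B6 = {7, 9}  B7 = {5, 6}  B8 = {3, 9}
Tree: B1–B2, B1–B3, B2–B4, B1–B5, B1–B6, B4–B7, B6–B8
Every bag has size at most 2, so the width is 2 − 1 = 1 and tw(G) ≤ 1. Any graph with an edge has treewidth ≥ 1, and G has the edge 2–7. The upper and lower bounds meet at 1, so that is the treewidth.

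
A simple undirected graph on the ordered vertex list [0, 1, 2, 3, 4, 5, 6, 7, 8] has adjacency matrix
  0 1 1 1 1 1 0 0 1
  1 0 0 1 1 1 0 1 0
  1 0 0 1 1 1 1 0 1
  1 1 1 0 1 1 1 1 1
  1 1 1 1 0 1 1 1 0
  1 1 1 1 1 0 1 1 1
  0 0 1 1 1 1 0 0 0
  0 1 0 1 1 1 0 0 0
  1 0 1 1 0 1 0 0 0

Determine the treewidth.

A width-4 tree decomposition is:
Bags: B1 = {0, 2, 3, 4, 5}  B2 = {0, 1, 3, 4, 5}  B3 = {2, 3, 4, 5, 6}  B4 = {1, 3, 4, 5, 7}  B5 = {0, 2, 3, 5, 8}
Tree: B1–B2, B1–B3, B2–B4, B1–B5
Each bag holds 5 vertices, so the decomposition has width 4, which upper-bounds the treewidth. For the lower bound, the 5 vertices {0, 2, 3, 5, 8} are pairwise adjacent, and any tree decomposition puts a clique entirely inside one bag — forcing width ≥ 4. Therefore the treewidth is 4.

4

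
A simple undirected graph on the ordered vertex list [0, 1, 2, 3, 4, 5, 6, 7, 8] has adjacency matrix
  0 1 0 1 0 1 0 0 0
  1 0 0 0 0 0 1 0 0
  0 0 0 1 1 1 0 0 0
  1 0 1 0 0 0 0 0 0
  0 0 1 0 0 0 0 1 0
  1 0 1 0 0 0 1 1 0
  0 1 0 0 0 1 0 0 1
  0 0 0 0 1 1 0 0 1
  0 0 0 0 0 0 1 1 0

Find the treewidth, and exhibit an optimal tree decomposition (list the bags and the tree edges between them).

The largest bag has 4 vertices, giving width 3; this decomposition certifies tw(G) ≤ 3. For the lower bound: the 4 vertex sets {2,3,4}, {0}, {5}, {1,6,7,8} are disjoint, each induces a connected subgraph, and every pair is joined by at least one edge of G. Contracting each set to a single vertex therefore yields K_{4} as a minor, and since treewidth is minor-monotone, tw(G) ≥ tw(K_{4}) = 3. Therefore the treewidth is 3.

Treewidth 3.
One such decomposition:
Bags: B1 = {0, 2, 3, 4}  B2 = {0, 2, 4, 5}  B3 = {0, 4, 5, 7}  B4 = {0, 1, 5, 7}  B5 = {1, 5, 6, 7}  B6 = {1, 6, 7, 8}
Tree: B1–B2, B2–B3, B3–B4, B4–B5, B5–B6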